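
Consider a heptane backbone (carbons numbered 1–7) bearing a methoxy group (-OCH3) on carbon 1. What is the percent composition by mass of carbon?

Atom tally by fragment:
  CH3OCH2 → C:2 H:5 O:1
  CH2 → C:1 H:2
  CH2 → C:1 H:2
  CH2 → C:1 H:2
  CH2 → C:1 H:2
  CH2 → C:1 H:2
  CH3 → C:1 H:3
Element totals:
  C: 8
  H: 18
  O: 1
Molecular formula: C8H18O.
Molar mass = 130.231 g/mol.
Mass from C: 8 × 12.011 = 96.088 g/mol.
%C = 96.088 / 130.231 × 100 = 73.78%.

73.78%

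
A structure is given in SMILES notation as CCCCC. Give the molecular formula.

C5H12

Atom tally by fragment:
  CH3 → C:1 H:3
  CH2 → C:1 H:2
  CH2 → C:1 H:2
  CH2 → C:1 H:2
  CH3 → C:1 H:3
Element totals:
  C: 5
  H: 12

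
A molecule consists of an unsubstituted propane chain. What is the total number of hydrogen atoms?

Atom tally by fragment:
  CH3 → C:1 H:3
  CH2 → C:1 H:2
  CH3 → C:1 H:3
Element totals:
  C: 3
  H: 8

8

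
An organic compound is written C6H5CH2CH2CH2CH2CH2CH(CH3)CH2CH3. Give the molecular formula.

C15H24

Atom tally by fragment:
  C6H5CH2 → C:7 H:7
  CH2 → C:1 H:2
  CH2 → C:1 H:2
  CH2 → C:1 H:2
  CH2 → C:1 H:2
  CH(CH3) → C:2 H:4
  CH2 → C:1 H:2
  CH3 → C:1 H:3
Element totals:
  C: 15
  H: 24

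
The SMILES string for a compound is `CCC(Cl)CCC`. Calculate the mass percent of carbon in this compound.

59.75%

Atom tally by fragment:
  CH3 → C:1 H:3
  CH2 → C:1 H:2
  CH(Cl) → C:1 H:1 Cl:1
  CH2 → C:1 H:2
  CH2 → C:1 H:2
  CH3 → C:1 H:3
Element totals:
  C: 6
  H: 13
  Cl: 1
Molecular formula: C6H13Cl.
Molar mass = 120.620 g/mol.
Mass from C: 6 × 12.011 = 72.066 g/mol.
%C = 72.066 / 120.620 × 100 = 59.75%.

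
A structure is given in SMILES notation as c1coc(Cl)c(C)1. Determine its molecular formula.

Atom tally by fragment:
  furan ring core → C:4 H:4 O:1
  (− 2 ring H displaced by substituents)
  + Cl → Cl:1
  + CH3 → C:1 H:3
Element totals:
  C: 5
  H: 5
  Cl: 1
  O: 1

C5H5ClO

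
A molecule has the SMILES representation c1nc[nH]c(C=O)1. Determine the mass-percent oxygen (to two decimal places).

16.65%

Atom tally by fragment:
  imidazole ring core → C:3 H:4 N:2
  (− 1 ring H displaced by substituents)
  + CHO → C:1 H:1 O:1
Element totals:
  C: 4
  H: 4
  N: 2
  O: 1
Molecular formula: C4H4N2O.
Molar mass = 96.089 g/mol.
Mass from O: 1 × 15.999 = 15.999 g/mol.
%O = 15.999 / 96.089 × 100 = 16.65%.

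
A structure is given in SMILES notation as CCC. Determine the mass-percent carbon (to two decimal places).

Atom tally by fragment:
  CH3 → C:1 H:3
  CH2 → C:1 H:2
  CH3 → C:1 H:3
Element totals:
  C: 3
  H: 8
Molecular formula: C3H8.
Molar mass = 44.097 g/mol.
Mass from C: 3 × 12.011 = 36.033 g/mol.
%C = 36.033 / 44.097 × 100 = 81.71%.

81.71%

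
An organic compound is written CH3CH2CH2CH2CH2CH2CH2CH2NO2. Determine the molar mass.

Atom tally by fragment:
  CH3 → C:1 H:3
  CH2 → C:1 H:2
  CH2 → C:1 H:2
  CH2 → C:1 H:2
  CH2 → C:1 H:2
  CH2 → C:1 H:2
  CH2 → C:1 H:2
  CH2NO2 → C:1 H:2 N:1 O:2
Element totals:
  C: 8
  H: 17
  N: 1
  O: 2
Molecular formula: C8H17NO2.
  M = 8(12.011) + 17(1.008) + 14.007 + 2(15.999)
    = 96.088 + 17.136 + 14.007 + 31.998 = 159.229

159.23 g/mol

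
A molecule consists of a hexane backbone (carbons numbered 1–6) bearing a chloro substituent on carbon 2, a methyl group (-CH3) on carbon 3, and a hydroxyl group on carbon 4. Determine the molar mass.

150.65 g/mol

Atom tally by fragment:
  CH3 → C:1 H:3
  CH(Cl) → C:1 H:1 Cl:1
  CH(CH3) → C:2 H:4
  CH(OH) → C:1 H:2 O:1
  CH2 → C:1 H:2
  CH3 → C:1 H:3
Element totals:
  C: 7
  H: 15
  Cl: 1
  O: 1
Molecular formula: C7H15ClO.
  M = 7(12.011) + 15(1.008) + 35.45 + 15.999
    = 84.077 + 15.120 + 35.450 + 15.999 = 150.646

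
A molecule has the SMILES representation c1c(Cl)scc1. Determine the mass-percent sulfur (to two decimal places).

Atom tally by fragment:
  thiophene ring core → C:4 H:4 S:1
  (− 1 ring H displaced by substituents)
  + Cl → Cl:1
Element totals:
  C: 4
  H: 3
  Cl: 1
  S: 1
Molecular formula: C4H3ClS.
Molar mass = 118.578 g/mol.
Mass from S: 1 × 32.06 = 32.060 g/mol.
%S = 32.060 / 118.578 × 100 = 27.04%.

27.04%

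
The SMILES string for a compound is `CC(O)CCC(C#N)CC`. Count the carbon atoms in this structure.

8

Atom tally by fragment:
  CH3 → C:1 H:3
  CH(OH) → C:1 H:2 O:1
  CH2 → C:1 H:2
  CH2 → C:1 H:2
  CH(CN) → C:2 H:1 N:1
  CH2 → C:1 H:2
  CH3 → C:1 H:3
Element totals:
  C: 8
  H: 15
  N: 1
  O: 1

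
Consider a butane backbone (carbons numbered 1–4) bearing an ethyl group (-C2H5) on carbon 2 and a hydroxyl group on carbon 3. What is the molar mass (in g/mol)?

Atom tally by fragment:
  CH3 → C:1 H:3
  CH(C2H5) → C:3 H:6
  CH(OH) → C:1 H:2 O:1
  CH3 → C:1 H:3
Element totals:
  C: 6
  H: 14
  O: 1
Molecular formula: C6H14O.
  M = 6(12.011) + 14(1.008) + 15.999
    = 72.066 + 14.112 + 15.999 = 102.177

102.18 g/mol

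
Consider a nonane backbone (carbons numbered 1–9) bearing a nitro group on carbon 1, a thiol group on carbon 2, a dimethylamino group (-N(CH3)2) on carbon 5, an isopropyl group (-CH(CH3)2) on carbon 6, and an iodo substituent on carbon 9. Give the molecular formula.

C14H29IN2O2S

Atom tally by fragment:
  O2NCH2 → C:1 H:2 N:1 O:2
  CH(SH) → C:1 H:2 S:1
  CH2 → C:1 H:2
  CH2 → C:1 H:2
  CH(N(CH3)2) → C:3 H:7 N:1
  CH(CH(CH3)2) → C:4 H:8
  CH2 → C:1 H:2
  CH2 → C:1 H:2
  CH2I → C:1 H:2 I:1
Element totals:
  C: 14
  H: 29
  I: 1
  N: 2
  O: 2
  S: 1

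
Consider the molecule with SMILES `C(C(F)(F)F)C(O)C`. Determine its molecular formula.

Atom tally by fragment:
  F3CCH2 → C:2 H:2 F:3
  CH(OH) → C:1 H:2 O:1
  CH3 → C:1 H:3
Element totals:
  C: 4
  H: 7
  F: 3
  O: 1

C4H7F3O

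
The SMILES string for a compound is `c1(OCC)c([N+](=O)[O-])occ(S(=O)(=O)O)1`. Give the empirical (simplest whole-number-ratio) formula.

C6H7NO7S

Atom tally by fragment:
  furan ring core → C:4 H:4 O:1
  (− 3 ring H displaced by substituents)
  + OC2H5 → C:2 H:5 O:1
  + NO2 → N:1 O:2
  + SO3H → S:1 O:3 H:1
Element totals:
  C: 6
  H: 7
  N: 1
  O: 7
  S: 1
Molecular formula: C6H7NO7S.
gcd of subscripts (6, 7, 1, 7, 1) = 1, so the empirical formula equals the molecular formula.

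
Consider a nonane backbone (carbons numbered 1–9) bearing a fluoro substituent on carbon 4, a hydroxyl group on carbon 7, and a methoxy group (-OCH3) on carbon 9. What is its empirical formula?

C10H21FO2

Atom tally by fragment:
  CH3 → C:1 H:3
  CH2 → C:1 H:2
  CH2 → C:1 H:2
  CH(F) → C:1 H:1 F:1
  CH2 → C:1 H:2
  CH2 → C:1 H:2
  CH(OH) → C:1 H:2 O:1
  CH2 → C:1 H:2
  CH2OCH3 → C:2 H:5 O:1
Element totals:
  C: 10
  H: 21
  F: 1
  O: 2
Molecular formula: C10H21FO2.
gcd of subscripts (10, 1, 21, 2) = 1, so the empirical formula equals the molecular formula.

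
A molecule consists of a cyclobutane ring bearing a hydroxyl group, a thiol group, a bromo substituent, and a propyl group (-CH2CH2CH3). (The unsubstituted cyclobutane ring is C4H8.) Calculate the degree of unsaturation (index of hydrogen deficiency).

1

Atom tally by fragment:
  cyclobutane ring core → C:4 H:8
  (− 4 ring H displaced by substituents)
  + OH → O:1 H:1
  + SH → S:1 H:1
  + Br → Br:1
  + CH2CH2CH3 → C:3 H:7
Element totals:
  C: 7
  H: 13
  Br: 1
  O: 1
  S: 1
Molecular formula: C7H13BrOS.
DoU = (2C + 2 + N − H − X) / 2 = (2·7 + 2 + 0 − 13 − 1) / 2 = 1.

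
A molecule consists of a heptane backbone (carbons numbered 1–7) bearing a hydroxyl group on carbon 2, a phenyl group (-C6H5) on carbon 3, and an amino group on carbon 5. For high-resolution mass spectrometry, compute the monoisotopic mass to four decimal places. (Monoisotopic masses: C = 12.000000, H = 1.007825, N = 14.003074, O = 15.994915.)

207.1623

Atom tally by fragment:
  CH3 → C:1 H:3
  CH(OH) → C:1 H:2 O:1
  CH(C6H5) → C:7 H:6
  CH2 → C:1 H:2
  CH(NH2) → C:1 H:3 N:1
  CH2 → C:1 H:2
  CH3 → C:1 H:3
Element totals:
  C: 13
  H: 21
  N: 1
  O: 1
Molecular formula: C13H21NO.
  M = 13(12.0) + 21(1.007825) + 14.003074 + 15.994915
    = 156.000000 + 21.164325 + 14.003074 + 15.994915 = 207.162314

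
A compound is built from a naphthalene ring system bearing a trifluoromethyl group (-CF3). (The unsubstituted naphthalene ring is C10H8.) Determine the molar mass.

Atom tally by fragment:
  naphthalene ring system core → C:10 H:8
  (− 1 ring H displaced by substituents)
  + CF3 → C:1 F:3
Element totals:
  C: 11
  H: 7
  F: 3
Molecular formula: C11H7F3.
  M = 11(12.011) + 7(1.008) + 3(18.998)
    = 132.121 + 7.056 + 56.994 = 196.171

196.17 g/mol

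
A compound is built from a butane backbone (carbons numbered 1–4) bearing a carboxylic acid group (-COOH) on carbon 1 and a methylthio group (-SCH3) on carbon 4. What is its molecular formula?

C6H12O2S

Atom tally by fragment:
  HOOCCH2 → C:2 H:3 O:2
  CH2 → C:1 H:2
  CH2 → C:1 H:2
  CH2SCH3 → C:2 H:5 S:1
Element totals:
  C: 6
  H: 12
  O: 2
  S: 1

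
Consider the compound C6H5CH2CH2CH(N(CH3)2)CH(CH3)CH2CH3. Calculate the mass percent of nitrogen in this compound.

Element totals:
  C: 15
  H: 25
  N: 1
Molecular formula: C15H25N.
Molar mass = 219.372 g/mol.
Mass from N: 1 × 14.007 = 14.007 g/mol.
%N = 14.007 / 219.372 × 100 = 6.39%.

6.39%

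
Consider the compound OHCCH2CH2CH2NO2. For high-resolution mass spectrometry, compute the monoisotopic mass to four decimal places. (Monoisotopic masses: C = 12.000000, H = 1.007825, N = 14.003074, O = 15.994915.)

Atom tally by fragment:
  OHCCH2 → C:2 H:3 O:1
  CH2 → C:1 H:2
  CH2NO2 → C:1 H:2 N:1 O:2
Element totals:
  C: 4
  H: 7
  N: 1
  O: 3
Molecular formula: C4H7NO3.
  M = 4(12.0) + 7(1.007825) + 14.003074 + 3(15.994915)
    = 48.000000 + 7.054775 + 14.003074 + 47.984745 = 117.042594

117.0426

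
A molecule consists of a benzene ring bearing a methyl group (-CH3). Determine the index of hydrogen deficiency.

4

Atom tally by fragment:
  benzene ring core → C:6 H:6
  (− 1 ring H displaced by substituents)
  + CH3 → C:1 H:3
Element totals:
  C: 7
  H: 8
Molecular formula: C7H8.
DoU = (2C + 2 + N − H − X) / 2 = (2·7 + 2 + 0 − 8 − 0) / 2 = 4.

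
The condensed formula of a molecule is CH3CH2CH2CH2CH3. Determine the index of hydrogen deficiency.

Element totals:
  C: 5
  H: 12
Molecular formula: C5H12.
DoU = (2C + 2 + N − H − X) / 2 = (2·5 + 2 + 0 − 12 − 0) / 2 = 0.

0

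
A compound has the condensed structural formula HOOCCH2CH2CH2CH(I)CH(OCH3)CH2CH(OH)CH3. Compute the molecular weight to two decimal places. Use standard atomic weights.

Atom tally by fragment:
  HOOCCH2 → C:2 H:3 O:2
  CH2 → C:1 H:2
  CH2 → C:1 H:2
  CH(I) → C:1 H:1 I:1
  CH(OCH3) → C:2 H:4 O:1
  CH2 → C:1 H:2
  CH(OH) → C:1 H:2 O:1
  CH3 → C:1 H:3
Element totals:
  C: 10
  H: 19
  I: 1
  O: 4
Molecular formula: C10H19IO4.
  M = 10(12.011) + 19(1.008) + 126.904 + 4(15.999)
    = 120.110 + 19.152 + 126.904 + 63.996 = 330.162

330.16 g/mol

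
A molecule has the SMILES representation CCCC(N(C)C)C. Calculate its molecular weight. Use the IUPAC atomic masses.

Atom tally by fragment:
  CH3 → C:1 H:3
  CH2 → C:1 H:2
  CH2 → C:1 H:2
  CH(N(CH3)2) → C:3 H:7 N:1
  CH3 → C:1 H:3
Element totals:
  C: 7
  H: 17
  N: 1
Molecular formula: C7H17N.
  M = 7(12.011) + 17(1.008) + 14.007
    = 84.077 + 17.136 + 14.007 = 115.220

115.22 g/mol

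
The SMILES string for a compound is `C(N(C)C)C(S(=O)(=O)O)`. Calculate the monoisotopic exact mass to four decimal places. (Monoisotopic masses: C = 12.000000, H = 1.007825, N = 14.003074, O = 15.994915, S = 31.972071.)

153.0460

Atom tally by fragment:
  (CH3)2NCH2 → C:3 H:8 N:1
  CH2SO3H → C:1 H:3 S:1 O:3
Element totals:
  C: 4
  H: 11
  N: 1
  O: 3
  S: 1
Molecular formula: C4H11NO3S.
  M = 4(12.0) + 11(1.007825) + 14.003074 + 3(15.994915) + 31.972071
    = 48.000000 + 11.086075 + 14.003074 + 47.984745 + 31.972071 = 153.045965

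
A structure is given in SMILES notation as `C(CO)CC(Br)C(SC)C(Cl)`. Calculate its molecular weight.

261.60 g/mol

Atom tally by fragment:
  HOCH2CH2 → C:2 H:5 O:1
  CH2 → C:1 H:2
  CH(Br) → C:1 H:1 Br:1
  CH(SCH3) → C:2 H:4 S:1
  CH2Cl → C:1 H:2 Cl:1
Element totals:
  C: 7
  H: 14
  Br: 1
  Cl: 1
  O: 1
  S: 1
Molecular formula: C7H14BrClOS.
  M = 7(12.011) + 14(1.008) + 79.904 + 35.45 + 15.999 + 32.06
    = 84.077 + 14.112 + 79.904 + 35.450 + 15.999 + 32.060 = 261.602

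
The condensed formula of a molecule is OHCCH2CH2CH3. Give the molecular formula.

Atom tally by fragment:
  OHCCH2 → C:2 H:3 O:1
  CH2 → C:1 H:2
  CH3 → C:1 H:3
Element totals:
  C: 4
  H: 8
  O: 1

C4H8O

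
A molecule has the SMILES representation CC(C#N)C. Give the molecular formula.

C4H7N

Atom tally by fragment:
  CH3 → C:1 H:3
  CH(CN) → C:2 H:1 N:1
  CH3 → C:1 H:3
Element totals:
  C: 4
  H: 7
  N: 1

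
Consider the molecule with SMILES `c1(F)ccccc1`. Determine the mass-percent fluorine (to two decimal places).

19.77%

Atom tally by fragment:
  benzene ring core → C:6 H:6
  (− 1 ring H displaced by substituents)
  + F → F:1
Element totals:
  C: 6
  H: 5
  F: 1
Molecular formula: C6H5F.
Molar mass = 96.104 g/mol.
Mass from F: 1 × 18.998 = 18.998 g/mol.
%F = 18.998 / 96.104 × 100 = 19.77%.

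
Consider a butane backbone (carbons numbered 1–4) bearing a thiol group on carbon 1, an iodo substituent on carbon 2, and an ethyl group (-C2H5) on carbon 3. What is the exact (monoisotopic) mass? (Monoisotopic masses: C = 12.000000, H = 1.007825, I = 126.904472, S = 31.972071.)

243.9783

Atom tally by fragment:
  HSCH2 → C:1 H:3 S:1
  CH(I) → C:1 H:1 I:1
  CH(C2H5) → C:3 H:6
  CH3 → C:1 H:3
Element totals:
  C: 6
  H: 13
  I: 1
  S: 1
Molecular formula: C6H13IS.
  M = 6(12.0) + 13(1.007825) + 126.904472 + 31.972071
    = 72.000000 + 13.101725 + 126.904472 + 31.972071 = 243.978268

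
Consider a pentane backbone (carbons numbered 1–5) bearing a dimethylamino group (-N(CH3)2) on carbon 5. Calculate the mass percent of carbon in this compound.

Atom tally by fragment:
  CH3 → C:1 H:3
  CH2 → C:1 H:2
  CH2 → C:1 H:2
  CH2 → C:1 H:2
  CH2N(CH3)2 → C:3 H:8 N:1
Element totals:
  C: 7
  H: 17
  N: 1
Molecular formula: C7H17N.
Molar mass = 115.220 g/mol.
Mass from C: 7 × 12.011 = 84.077 g/mol.
%C = 84.077 / 115.220 × 100 = 72.97%.

72.97%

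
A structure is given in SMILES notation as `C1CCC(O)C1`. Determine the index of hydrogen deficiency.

Atom tally by fragment:
  cyclopentane ring core → C:5 H:10
  (− 1 ring H displaced by substituents)
  + OH → O:1 H:1
Element totals:
  C: 5
  H: 10
  O: 1
Molecular formula: C5H10O.
DoU = (2C + 2 + N − H − X) / 2 = (2·5 + 2 + 0 − 10 − 0) / 2 = 1.

1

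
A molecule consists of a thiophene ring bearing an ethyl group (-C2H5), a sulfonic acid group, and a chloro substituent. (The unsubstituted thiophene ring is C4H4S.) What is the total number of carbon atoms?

6

Atom tally by fragment:
  thiophene ring core → C:4 H:4 S:1
  (− 3 ring H displaced by substituents)
  + C2H5 → C:2 H:5
  + SO3H → S:1 O:3 H:1
  + Cl → Cl:1
Element totals:
  C: 6
  H: 7
  Cl: 1
  O: 3
  S: 2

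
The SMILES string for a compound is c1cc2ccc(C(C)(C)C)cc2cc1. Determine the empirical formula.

Atom tally by fragment:
  naphthalene ring system core → C:10 H:8
  (− 1 ring H displaced by substituents)
  + C(CH3)3 → C:4 H:9
Element totals:
  C: 14
  H: 16
Molecular formula: C14H16.
gcd of subscripts = 2; dividing each by 2:
  C: 14/2 = 7
  H: 16/2 = 8

C7H8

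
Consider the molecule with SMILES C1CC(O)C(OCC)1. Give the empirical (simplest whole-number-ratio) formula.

C3H6O

Atom tally by fragment:
  cyclobutane ring core → C:4 H:8
  (− 2 ring H displaced by substituents)
  + OH → O:1 H:1
  + OC2H5 → C:2 H:5 O:1
Element totals:
  C: 6
  H: 12
  O: 2
Molecular formula: C6H12O2.
gcd of subscripts = 2; dividing each by 2:
  C: 6/2 = 3
  H: 12/2 = 6
  O: 2/2 = 1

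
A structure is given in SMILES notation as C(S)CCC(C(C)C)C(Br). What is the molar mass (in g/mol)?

Atom tally by fragment:
  HSCH2 → C:1 H:3 S:1
  CH2 → C:1 H:2
  CH2 → C:1 H:2
  CH(CH(CH3)2) → C:4 H:8
  CH2Br → C:1 H:2 Br:1
Element totals:
  C: 8
  H: 17
  Br: 1
  S: 1
Molecular formula: C8H17BrS.
  M = 8(12.011) + 17(1.008) + 79.904 + 32.06
    = 96.088 + 17.136 + 79.904 + 32.060 = 225.188

225.19 g/mol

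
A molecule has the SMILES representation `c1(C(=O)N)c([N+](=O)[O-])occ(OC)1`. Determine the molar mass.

186.12 g/mol

Atom tally by fragment:
  furan ring core → C:4 H:4 O:1
  (− 3 ring H displaced by substituents)
  + CONH2 → C:1 H:2 O:1 N:1
  + NO2 → N:1 O:2
  + OCH3 → C:1 H:3 O:1
Element totals:
  C: 6
  H: 6
  N: 2
  O: 5
Molecular formula: C6H6N2O5.
  M = 6(12.011) + 6(1.008) + 2(14.007) + 5(15.999)
    = 72.066 + 6.048 + 28.014 + 79.995 = 186.123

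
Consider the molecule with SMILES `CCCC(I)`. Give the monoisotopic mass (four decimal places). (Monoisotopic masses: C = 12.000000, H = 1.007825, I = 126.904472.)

183.9749

Atom tally by fragment:
  CH3 → C:1 H:3
  CH2 → C:1 H:2
  CH2 → C:1 H:2
  CH2I → C:1 H:2 I:1
Element totals:
  C: 4
  H: 9
  I: 1
Molecular formula: C4H9I.
  M = 4(12.0) + 9(1.007825) + 126.904472
    = 48.000000 + 9.070425 + 126.904472 = 183.974897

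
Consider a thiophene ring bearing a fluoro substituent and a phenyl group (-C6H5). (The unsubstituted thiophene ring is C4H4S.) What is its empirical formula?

C10H7FS

Atom tally by fragment:
  thiophene ring core → C:4 H:4 S:1
  (− 2 ring H displaced by substituents)
  + F → F:1
  + C6H5 → C:6 H:5
Element totals:
  C: 10
  H: 7
  F: 1
  S: 1
Molecular formula: C10H7FS.
gcd of subscripts (10, 1, 7, 1) = 1, so the empirical formula equals the molecular formula.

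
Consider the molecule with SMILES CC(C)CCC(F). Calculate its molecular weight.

Atom tally by fragment:
  CH3 → C:1 H:3
  CH(CH3) → C:2 H:4
  CH2 → C:1 H:2
  CH2 → C:1 H:2
  CH2F → C:1 H:2 F:1
Element totals:
  C: 6
  H: 13
  F: 1
Molecular formula: C6H13F.
  M = 6(12.011) + 13(1.008) + 18.998
    = 72.066 + 13.104 + 18.998 = 104.168

104.17 g/mol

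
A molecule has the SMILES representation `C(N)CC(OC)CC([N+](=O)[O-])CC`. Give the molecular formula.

C8H18N2O3

Atom tally by fragment:
  H2NCH2 → C:1 H:4 N:1
  CH2 → C:1 H:2
  CH(OCH3) → C:2 H:4 O:1
  CH2 → C:1 H:2
  CH(NO2) → C:1 H:1 N:1 O:2
  CH2 → C:1 H:2
  CH3 → C:1 H:3
Element totals:
  C: 8
  H: 18
  N: 2
  O: 3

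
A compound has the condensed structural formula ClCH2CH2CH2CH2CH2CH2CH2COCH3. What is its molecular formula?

C9H17ClO

Atom tally by fragment:
  ClCH2 → C:1 H:2 Cl:1
  CH2 → C:1 H:2
  CH2 → C:1 H:2
  CH2 → C:1 H:2
  CH2 → C:1 H:2
  CH2 → C:1 H:2
  CH2COCH3 → C:3 H:5 O:1
Element totals:
  C: 9
  H: 17
  Cl: 1
  O: 1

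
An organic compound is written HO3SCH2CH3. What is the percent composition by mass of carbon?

21.81%

Element totals:
  C: 2
  H: 6
  O: 3
  S: 1
Molecular formula: C2H6O3S.
Molar mass = 110.127 g/mol.
Mass from C: 2 × 12.011 = 24.022 g/mol.
%C = 24.022 / 110.127 × 100 = 21.81%.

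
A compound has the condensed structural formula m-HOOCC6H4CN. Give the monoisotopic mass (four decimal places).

147.0320

Atom tally by fragment:
  benzene ring core → C:6 H:6
  (− 2 ring H displaced by substituents)
  + COOH → C:1 H:1 O:2
  + CN → C:1 N:1
Element totals:
  C: 8
  H: 5
  N: 1
  O: 2
Molecular formula: C8H5NO2.
  M = 8(12.0) + 5(1.007825) + 14.003074 + 2(15.994915)
    = 96.000000 + 5.039125 + 14.003074 + 31.989830 = 147.032029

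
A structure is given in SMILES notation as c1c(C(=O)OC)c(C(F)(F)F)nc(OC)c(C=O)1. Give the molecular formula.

C10H8F3NO4

Atom tally by fragment:
  pyridine ring core → C:5 H:5 N:1
  (− 4 ring H displaced by substituents)
  + COOCH3 → C:2 H:3 O:2
  + CF3 → C:1 F:3
  + OCH3 → C:1 H:3 O:1
  + CHO → C:1 H:1 O:1
Element totals:
  C: 10
  H: 8
  F: 3
  N: 1
  O: 4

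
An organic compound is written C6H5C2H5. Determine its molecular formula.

Atom tally by fragment:
  benzene ring core → C:6 H:6
  (− 1 ring H displaced by substituents)
  + C2H5 → C:2 H:5
Element totals:
  C: 8
  H: 10

C8H10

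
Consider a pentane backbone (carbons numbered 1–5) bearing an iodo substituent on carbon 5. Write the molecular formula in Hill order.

C5H11I

Atom tally by fragment:
  CH3 → C:1 H:3
  CH2 → C:1 H:2
  CH2 → C:1 H:2
  CH2 → C:1 H:2
  CH2I → C:1 H:2 I:1
Element totals:
  C: 5
  H: 11
  I: 1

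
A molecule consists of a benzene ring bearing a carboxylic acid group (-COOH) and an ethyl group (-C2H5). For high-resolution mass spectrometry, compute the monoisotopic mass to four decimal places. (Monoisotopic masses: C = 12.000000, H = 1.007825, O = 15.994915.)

Atom tally by fragment:
  benzene ring core → C:6 H:6
  (− 2 ring H displaced by substituents)
  + COOH → C:1 H:1 O:2
  + C2H5 → C:2 H:5
Element totals:
  C: 9
  H: 10
  O: 2
Molecular formula: C9H10O2.
  M = 9(12.0) + 10(1.007825) + 2(15.994915)
    = 108.000000 + 10.078250 + 31.989830 = 150.068080

150.0681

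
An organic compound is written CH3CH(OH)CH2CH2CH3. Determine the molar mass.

88.15 g/mol

Atom tally by fragment:
  CH3 → C:1 H:3
  CH(OH) → C:1 H:2 O:1
  CH2 → C:1 H:2
  CH2 → C:1 H:2
  CH3 → C:1 H:3
Element totals:
  C: 5
  H: 12
  O: 1
Molecular formula: C5H12O.
  M = 5(12.011) + 12(1.008) + 15.999
    = 60.055 + 12.096 + 15.999 = 88.150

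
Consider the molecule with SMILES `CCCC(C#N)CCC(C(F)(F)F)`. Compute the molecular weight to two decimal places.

Atom tally by fragment:
  CH3 → C:1 H:3
  CH2 → C:1 H:2
  CH2 → C:1 H:2
  CH(CN) → C:2 H:1 N:1
  CH2 → C:1 H:2
  CH2 → C:1 H:2
  CH2CF3 → C:2 H:2 F:3
Element totals:
  C: 9
  H: 14
  F: 3
  N: 1
Molecular formula: C9H14F3N.
  M = 9(12.011) + 14(1.008) + 3(18.998) + 14.007
    = 108.099 + 14.112 + 56.994 + 14.007 = 193.212

193.21 g/mol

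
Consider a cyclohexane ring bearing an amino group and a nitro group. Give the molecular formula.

C6H12N2O2

Atom tally by fragment:
  cyclohexane ring core → C:6 H:12
  (− 2 ring H displaced by substituents)
  + NH2 → N:1 H:2
  + NO2 → N:1 O:2
Element totals:
  C: 6
  H: 12
  N: 2
  O: 2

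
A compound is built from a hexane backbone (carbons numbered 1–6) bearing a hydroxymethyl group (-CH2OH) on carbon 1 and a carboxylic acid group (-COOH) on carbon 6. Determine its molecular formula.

Atom tally by fragment:
  HOCH2CH2 → C:2 H:5 O:1
  CH2 → C:1 H:2
  CH2 → C:1 H:2
  CH2 → C:1 H:2
  CH2 → C:1 H:2
  CH2COOH → C:2 H:3 O:2
Element totals:
  C: 8
  H: 16
  O: 3

C8H16O3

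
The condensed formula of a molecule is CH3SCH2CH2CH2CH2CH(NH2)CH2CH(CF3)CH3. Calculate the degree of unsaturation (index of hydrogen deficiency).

0

Atom tally by fragment:
  CH3SCH2 → C:2 H:5 S:1
  CH2 → C:1 H:2
  CH2 → C:1 H:2
  CH2 → C:1 H:2
  CH(NH2) → C:1 H:3 N:1
  CH2 → C:1 H:2
  CH(CF3) → C:2 H:1 F:3
  CH3 → C:1 H:3
Element totals:
  C: 10
  H: 20
  F: 3
  N: 1
  S: 1
Molecular formula: C10H20F3NS.
DoU = (2C + 2 + N − H − X) / 2 = (2·10 + 2 + 1 − 20 − 3) / 2 = 0.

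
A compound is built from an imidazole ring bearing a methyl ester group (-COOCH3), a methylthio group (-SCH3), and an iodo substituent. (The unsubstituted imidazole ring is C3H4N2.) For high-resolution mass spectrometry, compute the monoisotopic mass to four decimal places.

Atom tally by fragment:
  imidazole ring core → C:3 H:4 N:2
  (− 3 ring H displaced by substituents)
  + COOCH3 → C:2 H:3 O:2
  + SCH3 → C:1 H:3 S:1
  + I → I:1
Element totals:
  C: 6
  H: 7
  I: 1
  N: 2
  O: 2
  S: 1
Molecular formula: C6H7IN2O2S.
  M = 6(12.0) + 7(1.007825) + 126.904472 + 2(14.003074) + 2(15.994915) + 31.972071
    = 72.000000 + 7.054775 + 126.904472 + 28.006148 + 31.989830 + 31.972071 = 297.927296

297.9273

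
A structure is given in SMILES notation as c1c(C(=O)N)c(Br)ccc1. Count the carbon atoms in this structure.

Atom tally by fragment:
  benzene ring core → C:6 H:6
  (− 2 ring H displaced by substituents)
  + CONH2 → C:1 H:2 O:1 N:1
  + Br → Br:1
Element totals:
  C: 7
  H: 6
  Br: 1
  N: 1
  O: 1

7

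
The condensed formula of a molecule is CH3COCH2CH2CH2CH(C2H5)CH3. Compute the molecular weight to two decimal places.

142.24 g/mol

Atom tally by fragment:
  CH3COCH2 → C:3 H:5 O:1
  CH2 → C:1 H:2
  CH2 → C:1 H:2
  CH(C2H5) → C:3 H:6
  CH3 → C:1 H:3
Element totals:
  C: 9
  H: 18
  O: 1
Molecular formula: C9H18O.
  M = 9(12.011) + 18(1.008) + 15.999
    = 108.099 + 18.144 + 15.999 = 142.242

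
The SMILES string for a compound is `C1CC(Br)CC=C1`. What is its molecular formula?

C6H9Br

Atom tally by fragment:
  cyclohexene ring core → C:6 H:10
  (− 1 ring H displaced by substituents)
  + Br → Br:1
Element totals:
  C: 6
  H: 9
  Br: 1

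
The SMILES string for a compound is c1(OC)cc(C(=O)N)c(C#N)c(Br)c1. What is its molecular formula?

Atom tally by fragment:
  benzene ring core → C:6 H:6
  (− 4 ring H displaced by substituents)
  + OCH3 → C:1 H:3 O:1
  + CONH2 → C:1 H:2 O:1 N:1
  + CN → C:1 N:1
  + Br → Br:1
Element totals:
  C: 9
  H: 7
  Br: 1
  N: 2
  O: 2

C9H7BrN2O2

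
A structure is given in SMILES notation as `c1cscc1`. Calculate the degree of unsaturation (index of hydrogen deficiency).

Atom tally by fragment:
  thiophene ring core → C:4 H:4 S:1
Element totals:
  C: 4
  H: 4
  S: 1
Molecular formula: C4H4S.
DoU = (2C + 2 + N − H − X) / 2 = (2·4 + 2 + 0 − 4 − 0) / 2 = 3.

3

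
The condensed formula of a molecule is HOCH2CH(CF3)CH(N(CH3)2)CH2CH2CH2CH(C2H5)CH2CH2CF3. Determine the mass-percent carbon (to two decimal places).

51.27%

Element totals:
  C: 15
  H: 27
  F: 6
  N: 1
  O: 1
Molecular formula: C15H27F6NO.
Molar mass = 351.375 g/mol.
Mass from C: 15 × 12.011 = 180.165 g/mol.
%C = 180.165 / 351.375 × 100 = 51.27%.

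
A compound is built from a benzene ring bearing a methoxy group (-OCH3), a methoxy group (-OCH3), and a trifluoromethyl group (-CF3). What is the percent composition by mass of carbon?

52.43%

Atom tally by fragment:
  benzene ring core → C:6 H:6
  (− 3 ring H displaced by substituents)
  + OCH3 → C:1 H:3 O:1
  + OCH3 → C:1 H:3 O:1
  + CF3 → C:1 F:3
Element totals:
  C: 9
  H: 9
  F: 3
  O: 2
Molecular formula: C9H9F3O2.
Molar mass = 206.163 g/mol.
Mass from C: 9 × 12.011 = 108.099 g/mol.
%C = 108.099 / 206.163 × 100 = 52.43%.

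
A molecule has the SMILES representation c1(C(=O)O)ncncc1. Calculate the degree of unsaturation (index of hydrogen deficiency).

Atom tally by fragment:
  pyrimidine ring core → C:4 H:4 N:2
  (− 1 ring H displaced by substituents)
  + COOH → C:1 H:1 O:2
Element totals:
  C: 5
  H: 4
  N: 2
  O: 2
Molecular formula: C5H4N2O2.
DoU = (2C + 2 + N − H − X) / 2 = (2·5 + 2 + 2 − 4 − 0) / 2 = 5.

5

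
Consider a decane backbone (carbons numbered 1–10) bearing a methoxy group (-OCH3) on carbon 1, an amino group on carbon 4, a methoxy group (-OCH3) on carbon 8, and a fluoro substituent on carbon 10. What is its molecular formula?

Atom tally by fragment:
  CH3OCH2 → C:2 H:5 O:1
  CH2 → C:1 H:2
  CH2 → C:1 H:2
  CH(NH2) → C:1 H:3 N:1
  CH2 → C:1 H:2
  CH2 → C:1 H:2
  CH2 → C:1 H:2
  CH(OCH3) → C:2 H:4 O:1
  CH2 → C:1 H:2
  CH2F → C:1 H:2 F:1
Element totals:
  C: 12
  H: 26
  F: 1
  N: 1
  O: 2

C12H26FNO2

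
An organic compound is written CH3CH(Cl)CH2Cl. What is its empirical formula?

Element totals:
  C: 3
  H: 6
  Cl: 2
Molecular formula: C3H6Cl2.
gcd of subscripts (3, 2, 6) = 1, so the empirical formula equals the molecular formula.

C3H6Cl2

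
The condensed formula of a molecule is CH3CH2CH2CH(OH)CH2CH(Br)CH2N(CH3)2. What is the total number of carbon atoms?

Atom tally by fragment:
  CH3 → C:1 H:3
  CH2 → C:1 H:2
  CH2 → C:1 H:2
  CH(OH) → C:1 H:2 O:1
  CH2 → C:1 H:2
  CH(Br) → C:1 H:1 Br:1
  CH2N(CH3)2 → C:3 H:8 N:1
Element totals:
  C: 9
  H: 20
  Br: 1
  N: 1
  O: 1

9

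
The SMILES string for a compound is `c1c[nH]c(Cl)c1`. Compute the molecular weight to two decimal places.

101.53 g/mol

Atom tally by fragment:
  pyrrole ring core → C:4 H:5 N:1
  (− 1 ring H displaced by substituents)
  + Cl → Cl:1
Element totals:
  C: 4
  H: 4
  Cl: 1
  N: 1
Molecular formula: C4H4ClN.
  M = 4(12.011) + 4(1.008) + 35.45 + 14.007
    = 48.044 + 4.032 + 35.450 + 14.007 = 101.533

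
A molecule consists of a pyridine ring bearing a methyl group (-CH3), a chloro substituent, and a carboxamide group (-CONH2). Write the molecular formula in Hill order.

C7H7ClN2O

Atom tally by fragment:
  pyridine ring core → C:5 H:5 N:1
  (− 3 ring H displaced by substituents)
  + CH3 → C:1 H:3
  + Cl → Cl:1
  + CONH2 → C:1 H:2 O:1 N:1
Element totals:
  C: 7
  H: 7
  Cl: 1
  N: 2
  O: 1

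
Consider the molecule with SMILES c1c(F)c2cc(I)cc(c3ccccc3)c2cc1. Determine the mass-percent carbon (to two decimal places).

55.20%

Atom tally by fragment:
  naphthalene ring system core → C:10 H:8
  (− 3 ring H displaced by substituents)
  + F → F:1
  + I → I:1
  + C6H5 → C:6 H:5
Element totals:
  C: 16
  H: 10
  F: 1
  I: 1
Molecular formula: C16H10FI.
Molar mass = 348.158 g/mol.
Mass from C: 16 × 12.011 = 192.176 g/mol.
%C = 192.176 / 348.158 × 100 = 55.20%.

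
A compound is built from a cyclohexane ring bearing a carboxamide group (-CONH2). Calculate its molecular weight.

127.19 g/mol

Atom tally by fragment:
  cyclohexane ring core → C:6 H:12
  (− 1 ring H displaced by substituents)
  + CONH2 → C:1 H:2 O:1 N:1
Element totals:
  C: 7
  H: 13
  N: 1
  O: 1
Molecular formula: C7H13NO.
  M = 7(12.011) + 13(1.008) + 14.007 + 15.999
    = 84.077 + 13.104 + 14.007 + 15.999 = 127.187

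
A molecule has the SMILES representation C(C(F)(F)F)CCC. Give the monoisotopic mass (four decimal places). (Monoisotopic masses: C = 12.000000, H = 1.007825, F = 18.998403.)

126.0656

Atom tally by fragment:
  F3CCH2 → C:2 H:2 F:3
  CH2 → C:1 H:2
  CH2 → C:1 H:2
  CH3 → C:1 H:3
Element totals:
  C: 5
  H: 9
  F: 3
Molecular formula: C5H9F3.
  M = 5(12.0) + 9(1.007825) + 3(18.998403)
    = 60.000000 + 9.070425 + 56.995209 = 126.065634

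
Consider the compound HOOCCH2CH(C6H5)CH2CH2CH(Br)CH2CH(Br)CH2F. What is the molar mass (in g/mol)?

410.12 g/mol

Atom tally by fragment:
  HOOCCH2 → C:2 H:3 O:2
  CH(C6H5) → C:7 H:6
  CH2 → C:1 H:2
  CH2 → C:1 H:2
  CH(Br) → C:1 H:1 Br:1
  CH2 → C:1 H:2
  CH(Br) → C:1 H:1 Br:1
  CH2F → C:1 H:2 F:1
Element totals:
  C: 15
  H: 19
  Br: 2
  F: 1
  O: 2
Molecular formula: C15H19Br2FO2.
  M = 15(12.011) + 19(1.008) + 2(79.904) + 18.998 + 2(15.999)
    = 180.165 + 19.152 + 159.808 + 18.998 + 31.998 = 410.121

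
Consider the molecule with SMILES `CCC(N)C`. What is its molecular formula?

C4H11N

Atom tally by fragment:
  CH3 → C:1 H:3
  CH2 → C:1 H:2
  CH(NH2) → C:1 H:3 N:1
  CH3 → C:1 H:3
Element totals:
  C: 4
  H: 11
  N: 1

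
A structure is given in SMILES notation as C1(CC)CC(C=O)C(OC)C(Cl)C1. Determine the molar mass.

204.69 g/mol

Atom tally by fragment:
  cyclohexane ring core → C:6 H:12
  (− 4 ring H displaced by substituents)
  + C2H5 → C:2 H:5
  + CHO → C:1 H:1 O:1
  + OCH3 → C:1 H:3 O:1
  + Cl → Cl:1
Element totals:
  C: 10
  H: 17
  Cl: 1
  O: 2
Molecular formula: C10H17ClO2.
  M = 10(12.011) + 17(1.008) + 35.45 + 2(15.999)
    = 120.110 + 17.136 + 35.450 + 31.998 = 204.694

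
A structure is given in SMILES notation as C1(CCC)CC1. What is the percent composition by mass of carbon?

85.63%

Atom tally by fragment:
  cyclopropane ring core → C:3 H:6
  (− 1 ring H displaced by substituents)
  + CH2CH2CH3 → C:3 H:7
Element totals:
  C: 6
  H: 12
Molecular formula: C6H12.
Molar mass = 84.162 g/mol.
Mass from C: 6 × 12.011 = 72.066 g/mol.
%C = 72.066 / 84.162 × 100 = 85.63%.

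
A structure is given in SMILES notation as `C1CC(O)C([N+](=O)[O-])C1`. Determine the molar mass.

131.13 g/mol

Atom tally by fragment:
  cyclopentane ring core → C:5 H:10
  (− 2 ring H displaced by substituents)
  + OH → O:1 H:1
  + NO2 → N:1 O:2
Element totals:
  C: 5
  H: 9
  N: 1
  O: 3
Molecular formula: C5H9NO3.
  M = 5(12.011) + 9(1.008) + 14.007 + 3(15.999)
    = 60.055 + 9.072 + 14.007 + 47.997 = 131.131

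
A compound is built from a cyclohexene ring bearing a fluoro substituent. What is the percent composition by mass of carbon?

71.97%

Atom tally by fragment:
  cyclohexene ring core → C:6 H:10
  (− 1 ring H displaced by substituents)
  + F → F:1
Element totals:
  C: 6
  H: 9
  F: 1
Molecular formula: C6H9F.
Molar mass = 100.136 g/mol.
Mass from C: 6 × 12.011 = 72.066 g/mol.
%C = 72.066 / 100.136 × 100 = 71.97%.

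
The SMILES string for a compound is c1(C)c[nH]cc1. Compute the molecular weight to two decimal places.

81.12 g/mol

Atom tally by fragment:
  pyrrole ring core → C:4 H:5 N:1
  (− 1 ring H displaced by substituents)
  + CH3 → C:1 H:3
Element totals:
  C: 5
  H: 7
  N: 1
Molecular formula: C5H7N.
  M = 5(12.011) + 7(1.008) + 14.007
    = 60.055 + 7.056 + 14.007 = 81.118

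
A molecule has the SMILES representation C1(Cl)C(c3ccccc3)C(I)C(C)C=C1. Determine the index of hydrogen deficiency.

6

Atom tally by fragment:
  cyclohexene ring core → C:6 H:10
  (− 4 ring H displaced by substituents)
  + Cl → Cl:1
  + C6H5 → C:6 H:5
  + I → I:1
  + CH3 → C:1 H:3
Element totals:
  C: 13
  H: 14
  Cl: 1
  I: 1
Molecular formula: C13H14ClI.
DoU = (2C + 2 + N − H − X) / 2 = (2·13 + 2 + 0 − 14 − 2) / 2 = 6.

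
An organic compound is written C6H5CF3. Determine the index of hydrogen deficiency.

4

Atom tally by fragment:
  benzene ring core → C:6 H:6
  (− 1 ring H displaced by substituents)
  + CF3 → C:1 F:3
Element totals:
  C: 7
  H: 5
  F: 3
Molecular formula: C7H5F3.
DoU = (2C + 2 + N − H − X) / 2 = (2·7 + 2 + 0 − 5 − 3) / 2 = 4.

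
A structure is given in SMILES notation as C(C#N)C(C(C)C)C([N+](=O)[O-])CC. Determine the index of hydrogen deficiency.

Atom tally by fragment:
  NCCH2 → C:2 H:2 N:1
  CH(CH(CH3)2) → C:4 H:8
  CH(NO2) → C:1 H:1 N:1 O:2
  CH2 → C:1 H:2
  CH3 → C:1 H:3
Element totals:
  C: 9
  H: 16
  N: 2
  O: 2
Molecular formula: C9H16N2O2.
DoU = (2C + 2 + N − H − X) / 2 = (2·9 + 2 + 2 − 16 − 0) / 2 = 3.

3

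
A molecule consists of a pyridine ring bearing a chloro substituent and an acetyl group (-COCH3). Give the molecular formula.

Atom tally by fragment:
  pyridine ring core → C:5 H:5 N:1
  (− 2 ring H displaced by substituents)
  + Cl → Cl:1
  + COCH3 → C:2 H:3 O:1
Element totals:
  C: 7
  H: 6
  Cl: 1
  N: 1
  O: 1

C7H6ClNO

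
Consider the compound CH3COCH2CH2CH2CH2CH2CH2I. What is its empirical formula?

Atom tally by fragment:
  CH3COCH2 → C:3 H:5 O:1
  CH2 → C:1 H:2
  CH2 → C:1 H:2
  CH2 → C:1 H:2
  CH2 → C:1 H:2
  CH2I → C:1 H:2 I:1
Element totals:
  C: 8
  H: 15
  I: 1
  O: 1
Molecular formula: C8H15IO.
gcd of subscripts (8, 15, 1, 1) = 1, so the empirical formula equals the molecular formula.

C8H15IO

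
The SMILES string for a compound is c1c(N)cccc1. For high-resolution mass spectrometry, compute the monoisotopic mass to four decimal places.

93.0578

Atom tally by fragment:
  benzene ring core → C:6 H:6
  (− 1 ring H displaced by substituents)
  + NH2 → N:1 H:2
Element totals:
  C: 6
  H: 7
  N: 1
Molecular formula: C6H7N.
  M = 6(12.0) + 7(1.007825) + 14.003074
    = 72.000000 + 7.054775 + 14.003074 = 93.057849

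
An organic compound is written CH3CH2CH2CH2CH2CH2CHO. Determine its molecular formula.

C7H14O

Atom tally by fragment:
  CH3 → C:1 H:3
  CH2 → C:1 H:2
  CH2 → C:1 H:2
  CH2 → C:1 H:2
  CH2 → C:1 H:2
  CH2CHO → C:2 H:3 O:1
Element totals:
  C: 7
  H: 14
  O: 1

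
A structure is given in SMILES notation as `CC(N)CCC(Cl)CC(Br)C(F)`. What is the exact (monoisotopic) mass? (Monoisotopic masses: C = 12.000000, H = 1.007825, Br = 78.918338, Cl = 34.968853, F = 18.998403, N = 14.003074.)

259.0139

Atom tally by fragment:
  CH3 → C:1 H:3
  CH(NH2) → C:1 H:3 N:1
  CH2 → C:1 H:2
  CH2 → C:1 H:2
  CH(Cl) → C:1 H:1 Cl:1
  CH2 → C:1 H:2
  CH(Br) → C:1 H:1 Br:1
  CH2F → C:1 H:2 F:1
Element totals:
  C: 8
  H: 16
  Br: 1
  Cl: 1
  F: 1
  N: 1
Molecular formula: C8H16BrClFN.
  M = 8(12.0) + 16(1.007825) + 78.918338 + 34.968853 + 18.998403 + 14.003074
    = 96.000000 + 16.125200 + 78.918338 + 34.968853 + 18.998403 + 14.003074 = 259.013868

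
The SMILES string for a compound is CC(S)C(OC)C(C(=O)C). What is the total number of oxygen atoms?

Atom tally by fragment:
  CH3 → C:1 H:3
  CH(SH) → C:1 H:2 S:1
  CH(OCH3) → C:2 H:4 O:1
  CH2COCH3 → C:3 H:5 O:1
Element totals:
  C: 7
  H: 14
  O: 2
  S: 1

2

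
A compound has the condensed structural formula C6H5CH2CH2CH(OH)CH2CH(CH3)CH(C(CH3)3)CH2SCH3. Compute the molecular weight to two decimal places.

Atom tally by fragment:
  C6H5CH2 → C:7 H:7
  CH2 → C:1 H:2
  CH(OH) → C:1 H:2 O:1
  CH2 → C:1 H:2
  CH(CH3) → C:2 H:4
  CH(C(CH3)3) → C:5 H:10
  CH2SCH3 → C:2 H:5 S:1
Element totals:
  C: 19
  H: 32
  O: 1
  S: 1
Molecular formula: C19H32OS.
  M = 19(12.011) + 32(1.008) + 15.999 + 32.06
    = 228.209 + 32.256 + 15.999 + 32.060 = 308.524

308.52 g/mol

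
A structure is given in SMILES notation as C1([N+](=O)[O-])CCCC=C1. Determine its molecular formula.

C6H9NO2

Atom tally by fragment:
  cyclohexene ring core → C:6 H:10
  (− 1 ring H displaced by substituents)
  + NO2 → N:1 O:2
Element totals:
  C: 6
  H: 9
  N: 1
  O: 2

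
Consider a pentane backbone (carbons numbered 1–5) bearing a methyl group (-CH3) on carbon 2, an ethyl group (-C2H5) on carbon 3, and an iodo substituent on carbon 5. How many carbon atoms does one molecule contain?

Atom tally by fragment:
  CH3 → C:1 H:3
  CH(CH3) → C:2 H:4
  CH(C2H5) → C:3 H:6
  CH2 → C:1 H:2
  CH2I → C:1 H:2 I:1
Element totals:
  C: 8
  H: 17
  I: 1

8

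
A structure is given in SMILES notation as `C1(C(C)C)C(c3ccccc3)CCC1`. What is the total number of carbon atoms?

14

Atom tally by fragment:
  cyclopentane ring core → C:5 H:10
  (− 2 ring H displaced by substituents)
  + CH(CH3)2 → C:3 H:7
  + C6H5 → C:6 H:5
Element totals:
  C: 14
  H: 20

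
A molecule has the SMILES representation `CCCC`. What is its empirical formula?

C2H5

Atom tally by fragment:
  CH3 → C:1 H:3
  CH2 → C:1 H:2
  CH2 → C:1 H:2
  CH3 → C:1 H:3
Element totals:
  C: 4
  H: 10
Molecular formula: C4H10.
gcd of subscripts = 2; dividing each by 2:
  C: 4/2 = 2
  H: 10/2 = 5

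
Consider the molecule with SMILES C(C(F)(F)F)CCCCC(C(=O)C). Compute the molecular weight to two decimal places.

Atom tally by fragment:
  F3CCH2 → C:2 H:2 F:3
  CH2 → C:1 H:2
  CH2 → C:1 H:2
  CH2 → C:1 H:2
  CH2 → C:1 H:2
  CH2COCH3 → C:3 H:5 O:1
Element totals:
  C: 9
  H: 15
  F: 3
  O: 1
Molecular formula: C9H15F3O.
  M = 9(12.011) + 15(1.008) + 3(18.998) + 15.999
    = 108.099 + 15.120 + 56.994 + 15.999 = 196.212

196.21 g/mol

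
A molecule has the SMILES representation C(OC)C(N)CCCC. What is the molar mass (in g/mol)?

131.22 g/mol

Atom tally by fragment:
  CH3OCH2 → C:2 H:5 O:1
  CH(NH2) → C:1 H:3 N:1
  CH2 → C:1 H:2
  CH2 → C:1 H:2
  CH2 → C:1 H:2
  CH3 → C:1 H:3
Element totals:
  C: 7
  H: 17
  N: 1
  O: 1
Molecular formula: C7H17NO.
  M = 7(12.011) + 17(1.008) + 14.007 + 15.999
    = 84.077 + 17.136 + 14.007 + 15.999 = 131.219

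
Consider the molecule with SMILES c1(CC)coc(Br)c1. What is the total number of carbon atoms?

Atom tally by fragment:
  furan ring core → C:4 H:4 O:1
  (− 2 ring H displaced by substituents)
  + C2H5 → C:2 H:5
  + Br → Br:1
Element totals:
  C: 6
  H: 7
  Br: 1
  O: 1

6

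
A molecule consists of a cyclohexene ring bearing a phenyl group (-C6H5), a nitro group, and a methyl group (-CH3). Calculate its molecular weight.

217.27 g/mol

Atom tally by fragment:
  cyclohexene ring core → C:6 H:10
  (− 3 ring H displaced by substituents)
  + C6H5 → C:6 H:5
  + NO2 → N:1 O:2
  + CH3 → C:1 H:3
Element totals:
  C: 13
  H: 15
  N: 1
  O: 2
Molecular formula: C13H15NO2.
  M = 13(12.011) + 15(1.008) + 14.007 + 2(15.999)
    = 156.143 + 15.120 + 14.007 + 31.998 = 217.268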